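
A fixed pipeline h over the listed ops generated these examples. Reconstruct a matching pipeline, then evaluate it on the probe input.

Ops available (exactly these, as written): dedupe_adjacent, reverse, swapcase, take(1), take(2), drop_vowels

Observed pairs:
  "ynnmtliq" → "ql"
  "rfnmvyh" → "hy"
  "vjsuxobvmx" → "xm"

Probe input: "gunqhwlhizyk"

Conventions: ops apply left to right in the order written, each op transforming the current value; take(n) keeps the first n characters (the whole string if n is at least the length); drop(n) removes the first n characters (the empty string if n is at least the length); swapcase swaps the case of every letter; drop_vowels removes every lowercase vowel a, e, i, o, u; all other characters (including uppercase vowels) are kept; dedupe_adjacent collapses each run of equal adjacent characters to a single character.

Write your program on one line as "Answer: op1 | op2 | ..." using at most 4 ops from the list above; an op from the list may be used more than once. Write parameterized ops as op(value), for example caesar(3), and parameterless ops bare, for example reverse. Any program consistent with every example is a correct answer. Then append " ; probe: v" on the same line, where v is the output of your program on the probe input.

drop_vowels | reverse | take(2) ; probe: "ky"

Check, running the answer program on each example:
  "ynnmtliq" -> "ynnmtlq" -> "qltmnny" -> "ql"
  "rfnmvyh" -> "rfnmvyh" -> "hyvmnfr" -> "hy"
  "vjsuxobvmx" -> "vjsxbvmx" -> "xmvbxsjv" -> "xm"
  probe: "gunqhwlhizyk" -> "gnqhwlhzyk" -> "kyzhlwhqng" -> "ky"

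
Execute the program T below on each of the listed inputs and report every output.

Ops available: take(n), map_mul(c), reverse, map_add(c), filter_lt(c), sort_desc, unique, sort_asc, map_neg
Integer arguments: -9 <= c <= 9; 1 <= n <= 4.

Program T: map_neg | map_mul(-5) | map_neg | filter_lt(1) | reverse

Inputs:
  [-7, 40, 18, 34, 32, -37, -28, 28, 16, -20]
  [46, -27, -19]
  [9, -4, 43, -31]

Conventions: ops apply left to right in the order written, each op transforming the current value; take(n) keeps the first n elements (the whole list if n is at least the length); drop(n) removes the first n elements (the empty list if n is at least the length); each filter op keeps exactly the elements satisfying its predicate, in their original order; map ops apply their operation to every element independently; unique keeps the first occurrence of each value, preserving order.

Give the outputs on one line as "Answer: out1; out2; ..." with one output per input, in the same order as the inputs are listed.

[-80, -140, -160, -170, -90, -200]; [-230]; [-215, -45]

Execution, op by op:
  [-7, 40, 18, 34, 32, -37, -28, 28, 16, -20] -> [7, -40, -18, -34, -32, 37, 28, -28, -16, 20] -> [-35, 200, 90, 170, 160, -185, -140, 140, 80, -100] -> [35, -200, -90, -170, -160, 185, 140, -140, -80, 100] -> [-200, -90, -170, -160, -140, -80] -> [-80, -140, -160, -170, -90, -200]
  [46, -27, -19] -> [-46, 27, 19] -> [230, -135, -95] -> [-230, 135, 95] -> [-230] -> [-230]
  [9, -4, 43, -31] -> [-9, 4, -43, 31] -> [45, -20, 215, -155] -> [-45, 20, -215, 155] -> [-45, -215] -> [-215, -45]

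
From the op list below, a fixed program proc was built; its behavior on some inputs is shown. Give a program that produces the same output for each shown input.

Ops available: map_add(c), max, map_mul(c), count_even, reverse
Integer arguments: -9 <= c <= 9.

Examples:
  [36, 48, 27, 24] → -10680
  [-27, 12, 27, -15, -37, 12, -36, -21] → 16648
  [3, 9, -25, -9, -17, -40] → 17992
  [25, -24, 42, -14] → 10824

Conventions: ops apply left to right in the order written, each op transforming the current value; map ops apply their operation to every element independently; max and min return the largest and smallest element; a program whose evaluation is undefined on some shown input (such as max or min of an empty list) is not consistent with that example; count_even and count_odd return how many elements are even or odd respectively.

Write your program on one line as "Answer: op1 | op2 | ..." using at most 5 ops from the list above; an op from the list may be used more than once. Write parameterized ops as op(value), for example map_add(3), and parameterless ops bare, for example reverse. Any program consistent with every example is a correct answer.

map_mul(-8) | map_mul(7) | map_add(9) | map_mul(8) | max

Check, running the answer program on each example:
  [36, 48, 27, 24] -> [-288, -384, -216, -192] -> [-2016, -2688, -1512, -1344] -> [-2007, -2679, -1503, -1335] -> [-16056, -21432, -12024, -10680] -> -10680
  [-27, 12, 27, -15, -37, 12, -36, -21] -> [216, -96, -216, 120, 296, -96, 288, 168] -> [1512, -672, -1512, 840, 2072, -672, 2016, 1176] -> [1521, -663, -1503, 849, 2081, -663, 2025, 1185] -> [12168, -5304, -12024, 6792, 16648, -5304, 16200, 9480] -> 16648
  [3, 9, -25, -9, -17, -40] -> [-24, -72, 200, 72, 136, 320] -> [-168, -504, 1400, 504, 952, 2240] -> [-159, -495, 1409, 513, 961, 2249] -> [-1272, -3960, 11272, 4104, 7688, 17992] -> 17992
  [25, -24, 42, -14] -> [-200, 192, -336, 112] -> [-1400, 1344, -2352, 784] -> [-1391, 1353, -2343, 793] -> [-11128, 10824, -18744, 6344] -> 10824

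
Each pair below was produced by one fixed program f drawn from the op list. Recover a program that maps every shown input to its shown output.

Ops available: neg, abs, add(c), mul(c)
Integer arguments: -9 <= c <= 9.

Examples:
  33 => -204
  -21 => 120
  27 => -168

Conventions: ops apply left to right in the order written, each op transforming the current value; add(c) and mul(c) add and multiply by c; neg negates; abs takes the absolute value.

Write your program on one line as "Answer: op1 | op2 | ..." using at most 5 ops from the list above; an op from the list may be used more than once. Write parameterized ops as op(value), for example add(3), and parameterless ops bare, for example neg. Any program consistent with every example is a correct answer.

add(1) | neg | mul(-6) | neg

Check, running the answer program on each example:
  33 -> 34 -> -34 -> 204 -> -204
  -21 -> -20 -> 20 -> -120 -> 120
  27 -> 28 -> -28 -> 168 -> -168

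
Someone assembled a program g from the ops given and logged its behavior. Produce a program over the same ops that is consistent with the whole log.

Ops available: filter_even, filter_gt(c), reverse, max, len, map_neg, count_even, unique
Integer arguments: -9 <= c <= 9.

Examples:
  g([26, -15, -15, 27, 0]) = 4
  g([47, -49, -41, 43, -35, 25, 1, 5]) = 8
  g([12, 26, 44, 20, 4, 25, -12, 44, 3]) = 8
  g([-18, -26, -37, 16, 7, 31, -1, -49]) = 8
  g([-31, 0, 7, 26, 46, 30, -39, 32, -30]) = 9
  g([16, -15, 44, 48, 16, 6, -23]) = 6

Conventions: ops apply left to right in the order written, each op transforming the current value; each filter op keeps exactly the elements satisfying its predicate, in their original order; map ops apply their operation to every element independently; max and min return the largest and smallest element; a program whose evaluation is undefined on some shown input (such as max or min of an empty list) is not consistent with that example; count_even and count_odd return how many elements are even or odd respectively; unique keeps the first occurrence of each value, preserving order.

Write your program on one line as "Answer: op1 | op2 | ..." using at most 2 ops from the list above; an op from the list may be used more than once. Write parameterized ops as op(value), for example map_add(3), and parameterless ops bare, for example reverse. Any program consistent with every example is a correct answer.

unique | len

Check, running the answer program on each example:
  [26, -15, -15, 27, 0] -> [26, -15, 27, 0] -> 4
  [47, -49, -41, 43, -35, 25, 1, 5] -> [47, -49, -41, 43, -35, 25, 1, 5] -> 8
  [12, 26, 44, 20, 4, 25, -12, 44, 3] -> [12, 26, 44, 20, 4, 25, -12, 3] -> 8
  [-18, -26, -37, 16, 7, 31, -1, -49] -> [-18, -26, -37, 16, 7, 31, -1, -49] -> 8
  [-31, 0, 7, 26, 46, 30, -39, 32, -30] -> [-31, 0, 7, 26, 46, 30, -39, 32, -30] -> 9
  [16, -15, 44, 48, 16, 6, -23] -> [16, -15, 44, 48, 6, -23] -> 6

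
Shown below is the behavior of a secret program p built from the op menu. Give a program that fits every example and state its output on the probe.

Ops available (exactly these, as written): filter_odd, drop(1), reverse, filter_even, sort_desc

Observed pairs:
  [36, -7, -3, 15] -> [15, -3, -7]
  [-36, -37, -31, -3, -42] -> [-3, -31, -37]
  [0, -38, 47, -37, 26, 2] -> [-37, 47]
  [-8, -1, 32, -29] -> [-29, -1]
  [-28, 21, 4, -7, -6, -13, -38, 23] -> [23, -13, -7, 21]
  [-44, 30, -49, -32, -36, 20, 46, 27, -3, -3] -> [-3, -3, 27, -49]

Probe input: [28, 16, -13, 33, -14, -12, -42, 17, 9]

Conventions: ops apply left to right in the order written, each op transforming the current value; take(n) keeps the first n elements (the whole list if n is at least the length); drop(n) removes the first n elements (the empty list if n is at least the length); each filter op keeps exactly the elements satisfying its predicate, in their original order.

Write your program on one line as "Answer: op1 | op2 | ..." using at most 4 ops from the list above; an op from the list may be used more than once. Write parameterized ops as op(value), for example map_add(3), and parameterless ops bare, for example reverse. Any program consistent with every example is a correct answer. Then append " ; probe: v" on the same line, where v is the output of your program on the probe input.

drop(1) | reverse | filter_odd ; probe: [9, 17, 33, -13]

Check, running the answer program on each example:
  [36, -7, -3, 15] -> [-7, -3, 15] -> [15, -3, -7] -> [15, -3, -7]
  [-36, -37, -31, -3, -42] -> [-37, -31, -3, -42] -> [-42, -3, -31, -37] -> [-3, -31, -37]
  [0, -38, 47, -37, 26, 2] -> [-38, 47, -37, 26, 2] -> [2, 26, -37, 47, -38] -> [-37, 47]
  [-8, -1, 32, -29] -> [-1, 32, -29] -> [-29, 32, -1] -> [-29, -1]
  [-28, 21, 4, -7, -6, -13, -38, 23] -> [21, 4, -7, -6, -13, -38, 23] -> [23, -38, -13, -6, -7, 4, 21] -> [23, -13, -7, 21]
  [-44, 30, -49, -32, -36, 20, 46, 27, -3, -3] -> [30, -49, -32, -36, 20, 46, 27, -3, -3] -> [-3, -3, 27, 46, 20, -36, -32, -49, 30] -> [-3, -3, 27, -49]
  probe: [28, 16, -13, 33, -14, -12, -42, 17, 9] -> [16, -13, 33, -14, -12, -42, 17, 9] -> [9, 17, -42, -12, -14, 33, -13, 16] -> [9, 17, 33, -13]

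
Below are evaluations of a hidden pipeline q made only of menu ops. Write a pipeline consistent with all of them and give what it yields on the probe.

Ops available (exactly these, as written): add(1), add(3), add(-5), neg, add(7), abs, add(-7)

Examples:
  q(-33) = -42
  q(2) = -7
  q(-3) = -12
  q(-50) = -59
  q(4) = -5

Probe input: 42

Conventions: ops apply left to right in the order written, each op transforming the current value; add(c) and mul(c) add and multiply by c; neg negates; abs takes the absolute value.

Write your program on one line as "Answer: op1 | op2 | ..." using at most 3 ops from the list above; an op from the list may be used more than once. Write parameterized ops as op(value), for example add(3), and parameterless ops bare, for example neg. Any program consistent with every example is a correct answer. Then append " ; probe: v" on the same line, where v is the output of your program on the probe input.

add(-7) | add(3) | add(-5) ; probe: 33

Check, running the answer program on each example:
  -33 -> -40 -> -37 -> -42
  2 -> -5 -> -2 -> -7
  -3 -> -10 -> -7 -> -12
  -50 -> -57 -> -54 -> -59
  4 -> -3 -> 0 -> -5
  probe: 42 -> 35 -> 38 -> 33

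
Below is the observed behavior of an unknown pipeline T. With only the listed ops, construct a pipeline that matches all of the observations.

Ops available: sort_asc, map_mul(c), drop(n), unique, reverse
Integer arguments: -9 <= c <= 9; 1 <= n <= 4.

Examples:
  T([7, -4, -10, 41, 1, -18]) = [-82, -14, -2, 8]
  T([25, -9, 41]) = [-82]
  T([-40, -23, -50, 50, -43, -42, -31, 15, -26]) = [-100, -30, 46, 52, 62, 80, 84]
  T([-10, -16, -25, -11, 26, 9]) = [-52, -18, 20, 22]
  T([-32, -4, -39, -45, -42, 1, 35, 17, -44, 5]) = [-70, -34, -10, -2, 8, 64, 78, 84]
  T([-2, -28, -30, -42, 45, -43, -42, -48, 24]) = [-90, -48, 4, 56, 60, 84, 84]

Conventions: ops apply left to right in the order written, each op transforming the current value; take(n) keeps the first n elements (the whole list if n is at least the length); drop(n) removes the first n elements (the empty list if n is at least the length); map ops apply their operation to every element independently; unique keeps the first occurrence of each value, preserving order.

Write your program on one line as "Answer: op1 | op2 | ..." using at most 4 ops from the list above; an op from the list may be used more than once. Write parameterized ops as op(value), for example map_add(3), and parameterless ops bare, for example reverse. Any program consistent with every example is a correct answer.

sort_asc | map_mul(-2) | drop(2) | sort_asc

Check, running the answer program on each example:
  [7, -4, -10, 41, 1, -18] -> [-18, -10, -4, 1, 7, 41] -> [36, 20, 8, -2, -14, -82] -> [8, -2, -14, -82] -> [-82, -14, -2, 8]
  [25, -9, 41] -> [-9, 25, 41] -> [18, -50, -82] -> [-82] -> [-82]
  [-40, -23, -50, 50, -43, -42, -31, 15, -26] -> [-50, -43, -42, -40, -31, -26, -23, 15, 50] -> [100, 86, 84, 80, 62, 52, 46, -30, -100] -> [84, 80, 62, 52, 46, -30, -100] -> [-100, -30, 46, 52, 62, 80, 84]
  [-10, -16, -25, -11, 26, 9] -> [-25, -16, -11, -10, 9, 26] -> [50, 32, 22, 20, -18, -52] -> [22, 20, -18, -52] -> [-52, -18, 20, 22]
  [-32, -4, -39, -45, -42, 1, 35, 17, -44, 5] -> [-45, -44, -42, -39, -32, -4, 1, 5, 17, 35] -> [90, 88, 84, 78, 64, 8, -2, -10, -34, -70] -> [84, 78, 64, 8, -2, -10, -34, -70] -> [-70, -34, -10, -2, 8, 64, 78, 84]
  [-2, -28, -30, -42, 45, -43, -42, -48, 24] -> [-48, -43, -42, -42, -30, -28, -2, 24, 45] -> [96, 86, 84, 84, 60, 56, 4, -48, -90] -> [84, 84, 60, 56, 4, -48, -90] -> [-90, -48, 4, 56, 60, 84, 84]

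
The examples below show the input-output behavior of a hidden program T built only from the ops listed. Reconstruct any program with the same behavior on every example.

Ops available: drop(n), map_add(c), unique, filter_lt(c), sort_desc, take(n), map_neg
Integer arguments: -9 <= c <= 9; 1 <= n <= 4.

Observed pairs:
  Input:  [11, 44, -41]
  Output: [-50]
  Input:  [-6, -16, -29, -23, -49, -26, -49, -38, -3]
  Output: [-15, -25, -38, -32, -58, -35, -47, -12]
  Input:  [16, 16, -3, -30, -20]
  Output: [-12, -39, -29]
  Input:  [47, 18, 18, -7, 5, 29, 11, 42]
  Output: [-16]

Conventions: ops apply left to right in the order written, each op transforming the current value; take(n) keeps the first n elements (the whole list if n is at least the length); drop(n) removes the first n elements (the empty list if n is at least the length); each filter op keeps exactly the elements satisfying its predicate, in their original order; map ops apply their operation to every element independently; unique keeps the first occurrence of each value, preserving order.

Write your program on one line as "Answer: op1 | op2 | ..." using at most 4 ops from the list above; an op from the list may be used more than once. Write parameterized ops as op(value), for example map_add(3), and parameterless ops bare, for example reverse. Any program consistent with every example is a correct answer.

map_add(-7) | filter_lt(-2) | map_add(-2) | unique

Check, running the answer program on each example:
  [11, 44, -41] -> [4, 37, -48] -> [-48] -> [-50] -> [-50]
  [-6, -16, -29, -23, -49, -26, -49, -38, -3] -> [-13, -23, -36, -30, -56, -33, -56, -45, -10] -> [-13, -23, -36, -30, -56, -33, -56, -45, -10] -> [-15, -25, -38, -32, -58, -35, -58, -47, -12] -> [-15, -25, -38, -32, -58, -35, -47, -12]
  [16, 16, -3, -30, -20] -> [9, 9, -10, -37, -27] -> [-10, -37, -27] -> [-12, -39, -29] -> [-12, -39, -29]
  [47, 18, 18, -7, 5, 29, 11, 42] -> [40, 11, 11, -14, -2, 22, 4, 35] -> [-14] -> [-16] -> [-16]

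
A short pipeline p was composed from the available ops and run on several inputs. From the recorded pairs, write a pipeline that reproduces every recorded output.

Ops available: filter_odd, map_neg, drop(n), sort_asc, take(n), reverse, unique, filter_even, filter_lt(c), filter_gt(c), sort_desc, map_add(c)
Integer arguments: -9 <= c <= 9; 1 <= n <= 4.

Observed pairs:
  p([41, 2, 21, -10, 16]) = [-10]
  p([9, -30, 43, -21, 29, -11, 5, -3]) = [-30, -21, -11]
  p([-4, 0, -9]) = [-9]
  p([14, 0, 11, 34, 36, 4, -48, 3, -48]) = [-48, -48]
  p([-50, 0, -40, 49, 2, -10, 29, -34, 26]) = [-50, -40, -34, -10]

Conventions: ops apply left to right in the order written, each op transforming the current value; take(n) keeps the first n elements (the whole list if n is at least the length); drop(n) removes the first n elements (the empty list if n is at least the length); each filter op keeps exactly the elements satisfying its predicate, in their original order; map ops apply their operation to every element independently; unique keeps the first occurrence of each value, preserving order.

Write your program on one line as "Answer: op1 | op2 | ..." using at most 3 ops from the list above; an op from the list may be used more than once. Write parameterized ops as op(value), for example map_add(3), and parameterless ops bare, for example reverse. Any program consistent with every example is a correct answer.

filter_lt(-4) | sort_asc

Check, running the answer program on each example:
  [41, 2, 21, -10, 16] -> [-10] -> [-10]
  [9, -30, 43, -21, 29, -11, 5, -3] -> [-30, -21, -11] -> [-30, -21, -11]
  [-4, 0, -9] -> [-9] -> [-9]
  [14, 0, 11, 34, 36, 4, -48, 3, -48] -> [-48, -48] -> [-48, -48]
  [-50, 0, -40, 49, 2, -10, 29, -34, 26] -> [-50, -40, -10, -34] -> [-50, -40, -34, -10]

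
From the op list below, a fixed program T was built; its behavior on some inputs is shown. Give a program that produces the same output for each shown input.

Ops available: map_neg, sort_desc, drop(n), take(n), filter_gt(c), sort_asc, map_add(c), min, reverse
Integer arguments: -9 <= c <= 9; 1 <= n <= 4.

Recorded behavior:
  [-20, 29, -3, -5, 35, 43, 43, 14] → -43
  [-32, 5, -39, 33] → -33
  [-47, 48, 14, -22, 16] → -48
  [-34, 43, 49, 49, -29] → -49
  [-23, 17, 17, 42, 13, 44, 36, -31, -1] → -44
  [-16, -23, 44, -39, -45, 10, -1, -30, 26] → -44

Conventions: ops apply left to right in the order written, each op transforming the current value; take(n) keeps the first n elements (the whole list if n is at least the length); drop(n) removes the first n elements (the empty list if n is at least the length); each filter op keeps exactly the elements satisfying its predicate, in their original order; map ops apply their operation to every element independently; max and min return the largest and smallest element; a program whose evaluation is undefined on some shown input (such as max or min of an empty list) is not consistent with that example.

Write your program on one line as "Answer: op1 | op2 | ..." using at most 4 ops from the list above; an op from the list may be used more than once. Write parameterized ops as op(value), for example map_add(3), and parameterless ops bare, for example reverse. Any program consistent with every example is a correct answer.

reverse | map_neg | sort_desc | min

Check, running the answer program on each example:
  [-20, 29, -3, -5, 35, 43, 43, 14] -> [14, 43, 43, 35, -5, -3, 29, -20] -> [-14, -43, -43, -35, 5, 3, -29, 20] -> [20, 5, 3, -14, -29, -35, -43, -43] -> -43
  [-32, 5, -39, 33] -> [33, -39, 5, -32] -> [-33, 39, -5, 32] -> [39, 32, -5, -33] -> -33
  [-47, 48, 14, -22, 16] -> [16, -22, 14, 48, -47] -> [-16, 22, -14, -48, 47] -> [47, 22, -14, -16, -48] -> -48
  [-34, 43, 49, 49, -29] -> [-29, 49, 49, 43, -34] -> [29, -49, -49, -43, 34] -> [34, 29, -43, -49, -49] -> -49
  [-23, 17, 17, 42, 13, 44, 36, -31, -1] -> [-1, -31, 36, 44, 13, 42, 17, 17, -23] -> [1, 31, -36, -44, -13, -42, -17, -17, 23] -> [31, 23, 1, -13, -17, -17, -36, -42, -44] -> -44
  [-16, -23, 44, -39, -45, 10, -1, -30, 26] -> [26, -30, -1, 10, -45, -39, 44, -23, -16] -> [-26, 30, 1, -10, 45, 39, -44, 23, 16] -> [45, 39, 30, 23, 16, 1, -10, -26, -44] -> -44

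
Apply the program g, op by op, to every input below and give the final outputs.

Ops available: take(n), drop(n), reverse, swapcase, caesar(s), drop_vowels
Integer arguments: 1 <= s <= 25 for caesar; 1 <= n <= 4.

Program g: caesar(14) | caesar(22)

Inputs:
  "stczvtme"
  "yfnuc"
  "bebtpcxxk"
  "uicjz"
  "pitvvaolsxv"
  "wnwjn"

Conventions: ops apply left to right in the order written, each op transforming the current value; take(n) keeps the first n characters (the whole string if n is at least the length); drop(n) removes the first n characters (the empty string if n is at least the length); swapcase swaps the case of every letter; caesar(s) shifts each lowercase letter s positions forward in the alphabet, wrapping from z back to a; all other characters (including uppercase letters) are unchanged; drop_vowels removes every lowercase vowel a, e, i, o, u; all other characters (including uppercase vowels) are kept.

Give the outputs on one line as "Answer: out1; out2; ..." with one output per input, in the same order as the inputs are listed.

Execution, op by op:
  "stczvtme" -> "ghqnjhas" -> "cdmjfdwo"
  "yfnuc" -> "mtbiq" -> "ipxem"
  "bebtpcxxk" -> "psphdqlly" -> "loldzmhhu"
  "uicjz" -> "iwqxn" -> "esmtj"
  "pitvvaolsxv" -> "dwhjjoczglj" -> "zsdffkyvchf"
  "wnwjn" -> "kbkxb" -> "gxgtx"

"cdmjfdwo"; "ipxem"; "loldzmhhu"; "esmtj"; "zsdffkyvchf"; "gxgtx"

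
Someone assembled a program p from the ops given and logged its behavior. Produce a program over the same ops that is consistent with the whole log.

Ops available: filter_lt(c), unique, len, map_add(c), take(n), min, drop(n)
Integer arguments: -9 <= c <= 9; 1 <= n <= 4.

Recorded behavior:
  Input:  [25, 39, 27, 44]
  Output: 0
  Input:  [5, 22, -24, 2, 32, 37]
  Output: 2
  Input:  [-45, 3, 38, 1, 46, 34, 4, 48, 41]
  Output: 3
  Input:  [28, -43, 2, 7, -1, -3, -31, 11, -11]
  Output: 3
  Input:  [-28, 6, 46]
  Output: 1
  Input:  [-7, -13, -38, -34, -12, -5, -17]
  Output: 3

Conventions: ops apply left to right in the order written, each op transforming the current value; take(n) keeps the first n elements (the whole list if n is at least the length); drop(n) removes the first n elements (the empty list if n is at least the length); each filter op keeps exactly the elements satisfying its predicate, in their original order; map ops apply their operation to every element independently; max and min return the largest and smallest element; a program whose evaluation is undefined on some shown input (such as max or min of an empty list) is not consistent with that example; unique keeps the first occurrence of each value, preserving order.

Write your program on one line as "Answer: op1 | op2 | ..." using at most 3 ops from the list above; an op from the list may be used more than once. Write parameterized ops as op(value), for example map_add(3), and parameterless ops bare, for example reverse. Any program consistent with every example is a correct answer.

filter_lt(4) | take(3) | len

Check, running the answer program on each example:
  [25, 39, 27, 44] -> [] -> [] -> 0
  [5, 22, -24, 2, 32, 37] -> [-24, 2] -> [-24, 2] -> 2
  [-45, 3, 38, 1, 46, 34, 4, 48, 41] -> [-45, 3, 1] -> [-45, 3, 1] -> 3
  [28, -43, 2, 7, -1, -3, -31, 11, -11] -> [-43, 2, -1, -3, -31, -11] -> [-43, 2, -1] -> 3
  [-28, 6, 46] -> [-28] -> [-28] -> 1
  [-7, -13, -38, -34, -12, -5, -17] -> [-7, -13, -38, -34, -12, -5, -17] -> [-7, -13, -38] -> 3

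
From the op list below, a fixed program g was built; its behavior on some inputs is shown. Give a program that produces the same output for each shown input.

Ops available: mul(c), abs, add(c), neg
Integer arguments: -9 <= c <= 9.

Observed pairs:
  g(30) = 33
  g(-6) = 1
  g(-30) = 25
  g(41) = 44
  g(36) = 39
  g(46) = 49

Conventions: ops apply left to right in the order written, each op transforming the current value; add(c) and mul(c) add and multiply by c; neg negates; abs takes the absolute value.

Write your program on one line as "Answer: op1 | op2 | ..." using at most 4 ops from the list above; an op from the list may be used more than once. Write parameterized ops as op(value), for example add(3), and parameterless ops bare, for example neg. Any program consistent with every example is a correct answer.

add(4) | abs | add(-1)

Check, running the answer program on each example:
  30 -> 34 -> 34 -> 33
  -6 -> -2 -> 2 -> 1
  -30 -> -26 -> 26 -> 25
  41 -> 45 -> 45 -> 44
  36 -> 40 -> 40 -> 39
  46 -> 50 -> 50 -> 49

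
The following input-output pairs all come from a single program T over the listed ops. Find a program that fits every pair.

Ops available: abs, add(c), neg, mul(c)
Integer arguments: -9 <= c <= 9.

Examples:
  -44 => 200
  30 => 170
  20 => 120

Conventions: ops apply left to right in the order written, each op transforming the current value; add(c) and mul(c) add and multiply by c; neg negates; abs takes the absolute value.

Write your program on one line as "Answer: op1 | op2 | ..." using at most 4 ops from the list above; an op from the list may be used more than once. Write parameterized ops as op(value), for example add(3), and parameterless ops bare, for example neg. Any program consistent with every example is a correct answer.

add(4) | mul(-5) | abs

Check, running the answer program on each example:
  -44 -> -40 -> 200 -> 200
  30 -> 34 -> -170 -> 170
  20 -> 24 -> -120 -> 120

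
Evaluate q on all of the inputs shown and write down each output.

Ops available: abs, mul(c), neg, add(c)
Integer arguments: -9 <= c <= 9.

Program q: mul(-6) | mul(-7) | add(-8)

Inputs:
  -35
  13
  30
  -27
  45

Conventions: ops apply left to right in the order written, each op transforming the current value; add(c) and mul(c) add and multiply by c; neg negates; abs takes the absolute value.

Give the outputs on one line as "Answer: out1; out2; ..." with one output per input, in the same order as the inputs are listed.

-1478; 538; 1252; -1142; 1882

Execution, op by op:
  -35 -> 210 -> -1470 -> -1478
  13 -> -78 -> 546 -> 538
  30 -> -180 -> 1260 -> 1252
  -27 -> 162 -> -1134 -> -1142
  45 -> -270 -> 1890 -> 1882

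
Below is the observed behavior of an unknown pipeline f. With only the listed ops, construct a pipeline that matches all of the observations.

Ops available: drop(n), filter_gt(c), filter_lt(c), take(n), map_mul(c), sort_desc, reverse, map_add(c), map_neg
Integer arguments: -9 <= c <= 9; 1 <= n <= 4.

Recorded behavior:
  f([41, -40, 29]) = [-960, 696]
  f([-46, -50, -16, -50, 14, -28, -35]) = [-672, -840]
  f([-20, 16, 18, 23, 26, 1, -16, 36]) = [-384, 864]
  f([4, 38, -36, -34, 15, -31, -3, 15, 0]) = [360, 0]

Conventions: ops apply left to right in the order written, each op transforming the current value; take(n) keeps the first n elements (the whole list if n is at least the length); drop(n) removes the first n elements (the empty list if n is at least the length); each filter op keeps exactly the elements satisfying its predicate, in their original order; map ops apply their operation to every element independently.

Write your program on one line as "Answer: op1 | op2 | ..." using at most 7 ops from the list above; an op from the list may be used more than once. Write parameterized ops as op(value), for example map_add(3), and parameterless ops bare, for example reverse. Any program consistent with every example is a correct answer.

reverse | take(2) | map_mul(4) | map_neg | map_mul(-6) | reverse

Check, running the answer program on each example:
  [41, -40, 29] -> [29, -40, 41] -> [29, -40] -> [116, -160] -> [-116, 160] -> [696, -960] -> [-960, 696]
  [-46, -50, -16, -50, 14, -28, -35] -> [-35, -28, 14, -50, -16, -50, -46] -> [-35, -28] -> [-140, -112] -> [140, 112] -> [-840, -672] -> [-672, -840]
  [-20, 16, 18, 23, 26, 1, -16, 36] -> [36, -16, 1, 26, 23, 18, 16, -20] -> [36, -16] -> [144, -64] -> [-144, 64] -> [864, -384] -> [-384, 864]
  [4, 38, -36, -34, 15, -31, -3, 15, 0] -> [0, 15, -3, -31, 15, -34, -36, 38, 4] -> [0, 15] -> [0, 60] -> [0, -60] -> [0, 360] -> [360, 0]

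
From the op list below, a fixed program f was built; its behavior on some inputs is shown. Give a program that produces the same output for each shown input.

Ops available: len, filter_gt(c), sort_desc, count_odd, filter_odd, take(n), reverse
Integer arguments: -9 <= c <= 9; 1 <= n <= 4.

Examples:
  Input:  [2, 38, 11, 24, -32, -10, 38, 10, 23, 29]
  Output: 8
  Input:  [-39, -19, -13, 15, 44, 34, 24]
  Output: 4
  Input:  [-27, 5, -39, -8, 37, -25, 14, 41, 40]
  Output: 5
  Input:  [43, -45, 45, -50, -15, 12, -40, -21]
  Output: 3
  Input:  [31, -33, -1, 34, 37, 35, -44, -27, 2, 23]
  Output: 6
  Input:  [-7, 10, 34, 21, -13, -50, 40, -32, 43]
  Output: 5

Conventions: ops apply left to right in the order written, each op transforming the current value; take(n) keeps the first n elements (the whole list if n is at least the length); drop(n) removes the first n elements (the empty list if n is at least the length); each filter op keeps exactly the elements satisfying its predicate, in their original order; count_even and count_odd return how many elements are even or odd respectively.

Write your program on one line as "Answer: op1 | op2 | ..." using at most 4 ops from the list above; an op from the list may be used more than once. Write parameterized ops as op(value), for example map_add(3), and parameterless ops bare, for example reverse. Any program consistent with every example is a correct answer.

sort_desc | filter_gt(0) | len

Check, running the answer program on each example:
  [2, 38, 11, 24, -32, -10, 38, 10, 23, 29] -> [38, 38, 29, 24, 23, 11, 10, 2, -10, -32] -> [38, 38, 29, 24, 23, 11, 10, 2] -> 8
  [-39, -19, -13, 15, 44, 34, 24] -> [44, 34, 24, 15, -13, -19, -39] -> [44, 34, 24, 15] -> 4
  [-27, 5, -39, -8, 37, -25, 14, 41, 40] -> [41, 40, 37, 14, 5, -8, -25, -27, -39] -> [41, 40, 37, 14, 5] -> 5
  [43, -45, 45, -50, -15, 12, -40, -21] -> [45, 43, 12, -15, -21, -40, -45, -50] -> [45, 43, 12] -> 3
  [31, -33, -1, 34, 37, 35, -44, -27, 2, 23] -> [37, 35, 34, 31, 23, 2, -1, -27, -33, -44] -> [37, 35, 34, 31, 23, 2] -> 6
  [-7, 10, 34, 21, -13, -50, 40, -32, 43] -> [43, 40, 34, 21, 10, -7, -13, -32, -50] -> [43, 40, 34, 21, 10] -> 5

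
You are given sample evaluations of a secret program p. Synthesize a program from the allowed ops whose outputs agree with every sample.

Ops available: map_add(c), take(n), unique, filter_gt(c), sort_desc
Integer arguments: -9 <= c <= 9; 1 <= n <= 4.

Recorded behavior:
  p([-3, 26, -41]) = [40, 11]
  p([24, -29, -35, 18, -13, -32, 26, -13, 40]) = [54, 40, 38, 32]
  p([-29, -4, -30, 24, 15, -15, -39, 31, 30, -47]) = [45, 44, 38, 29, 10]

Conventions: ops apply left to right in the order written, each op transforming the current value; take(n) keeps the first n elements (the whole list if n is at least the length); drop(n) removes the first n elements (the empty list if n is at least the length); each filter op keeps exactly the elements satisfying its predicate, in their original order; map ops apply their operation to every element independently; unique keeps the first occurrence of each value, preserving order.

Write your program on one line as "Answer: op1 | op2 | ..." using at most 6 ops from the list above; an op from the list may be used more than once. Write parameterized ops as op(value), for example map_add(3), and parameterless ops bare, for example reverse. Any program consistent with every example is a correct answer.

unique | filter_gt(-6) | sort_desc | map_add(9) | map_add(5)

Check, running the answer program on each example:
  [-3, 26, -41] -> [-3, 26, -41] -> [-3, 26] -> [26, -3] -> [35, 6] -> [40, 11]
  [24, -29, -35, 18, -13, -32, 26, -13, 40] -> [24, -29, -35, 18, -13, -32, 26, 40] -> [24, 18, 26, 40] -> [40, 26, 24, 18] -> [49, 35, 33, 27] -> [54, 40, 38, 32]
  [-29, -4, -30, 24, 15, -15, -39, 31, 30, -47] -> [-29, -4, -30, 24, 15, -15, -39, 31, 30, -47] -> [-4, 24, 15, 31, 30] -> [31, 30, 24, 15, -4] -> [40, 39, 33, 24, 5] -> [45, 44, 38, 29, 10]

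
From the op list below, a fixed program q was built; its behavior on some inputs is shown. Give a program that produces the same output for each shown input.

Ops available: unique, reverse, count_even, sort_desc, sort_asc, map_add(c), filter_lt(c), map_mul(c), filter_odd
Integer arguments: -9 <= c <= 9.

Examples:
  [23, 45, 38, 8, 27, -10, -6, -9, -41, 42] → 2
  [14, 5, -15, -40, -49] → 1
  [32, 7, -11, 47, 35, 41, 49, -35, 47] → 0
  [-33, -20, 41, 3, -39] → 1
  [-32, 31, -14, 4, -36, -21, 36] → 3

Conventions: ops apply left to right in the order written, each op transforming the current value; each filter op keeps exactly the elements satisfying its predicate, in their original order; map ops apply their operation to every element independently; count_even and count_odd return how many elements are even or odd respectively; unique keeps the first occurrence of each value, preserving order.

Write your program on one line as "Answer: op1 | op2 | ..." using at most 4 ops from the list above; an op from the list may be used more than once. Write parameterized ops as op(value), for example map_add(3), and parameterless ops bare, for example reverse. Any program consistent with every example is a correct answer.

sort_desc | map_mul(5) | filter_lt(7) | count_even

Check, running the answer program on each example:
  [23, 45, 38, 8, 27, -10, -6, -9, -41, 42] -> [45, 42, 38, 27, 23, 8, -6, -9, -10, -41] -> [225, 210, 190, 135, 115, 40, -30, -45, -50, -205] -> [-30, -45, -50, -205] -> 2
  [14, 5, -15, -40, -49] -> [14, 5, -15, -40, -49] -> [70, 25, -75, -200, -245] -> [-75, -200, -245] -> 1
  [32, 7, -11, 47, 35, 41, 49, -35, 47] -> [49, 47, 47, 41, 35, 32, 7, -11, -35] -> [245, 235, 235, 205, 175, 160, 35, -55, -175] -> [-55, -175] -> 0
  [-33, -20, 41, 3, -39] -> [41, 3, -20, -33, -39] -> [205, 15, -100, -165, -195] -> [-100, -165, -195] -> 1
  [-32, 31, -14, 4, -36, -21, 36] -> [36, 31, 4, -14, -21, -32, -36] -> [180, 155, 20, -70, -105, -160, -180] -> [-70, -105, -160, -180] -> 3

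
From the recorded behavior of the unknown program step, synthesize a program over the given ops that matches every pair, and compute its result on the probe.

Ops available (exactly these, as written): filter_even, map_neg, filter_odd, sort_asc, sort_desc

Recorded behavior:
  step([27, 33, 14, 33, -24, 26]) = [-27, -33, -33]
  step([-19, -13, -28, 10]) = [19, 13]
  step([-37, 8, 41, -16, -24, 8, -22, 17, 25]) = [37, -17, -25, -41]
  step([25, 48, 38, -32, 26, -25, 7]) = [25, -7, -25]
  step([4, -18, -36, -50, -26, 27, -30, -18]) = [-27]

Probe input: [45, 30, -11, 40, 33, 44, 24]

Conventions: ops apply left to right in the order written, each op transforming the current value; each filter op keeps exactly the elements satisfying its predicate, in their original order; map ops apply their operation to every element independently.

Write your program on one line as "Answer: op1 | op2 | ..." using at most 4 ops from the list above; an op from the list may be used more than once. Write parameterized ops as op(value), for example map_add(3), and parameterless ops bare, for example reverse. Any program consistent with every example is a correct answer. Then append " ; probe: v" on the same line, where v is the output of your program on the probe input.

sort_asc | map_neg | filter_odd ; probe: [11, -33, -45]

Check, running the answer program on each example:
  [27, 33, 14, 33, -24, 26] -> [-24, 14, 26, 27, 33, 33] -> [24, -14, -26, -27, -33, -33] -> [-27, -33, -33]
  [-19, -13, -28, 10] -> [-28, -19, -13, 10] -> [28, 19, 13, -10] -> [19, 13]
  [-37, 8, 41, -16, -24, 8, -22, 17, 25] -> [-37, -24, -22, -16, 8, 8, 17, 25, 41] -> [37, 24, 22, 16, -8, -8, -17, -25, -41] -> [37, -17, -25, -41]
  [25, 48, 38, -32, 26, -25, 7] -> [-32, -25, 7, 25, 26, 38, 48] -> [32, 25, -7, -25, -26, -38, -48] -> [25, -7, -25]
  [4, -18, -36, -50, -26, 27, -30, -18] -> [-50, -36, -30, -26, -18, -18, 4, 27] -> [50, 36, 30, 26, 18, 18, -4, -27] -> [-27]
  probe: [45, 30, -11, 40, 33, 44, 24] -> [-11, 24, 30, 33, 40, 44, 45] -> [11, -24, -30, -33, -40, -44, -45] -> [11, -33, -45]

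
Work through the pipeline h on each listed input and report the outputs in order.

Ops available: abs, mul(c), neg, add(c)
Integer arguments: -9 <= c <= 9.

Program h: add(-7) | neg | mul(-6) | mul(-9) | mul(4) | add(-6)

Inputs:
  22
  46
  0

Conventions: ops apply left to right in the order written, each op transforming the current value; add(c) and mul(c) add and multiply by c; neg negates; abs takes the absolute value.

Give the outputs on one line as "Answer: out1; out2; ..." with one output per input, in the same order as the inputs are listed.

Execution, op by op:
  22 -> 15 -> -15 -> 90 -> -810 -> -3240 -> -3246
  46 -> 39 -> -39 -> 234 -> -2106 -> -8424 -> -8430
  0 -> -7 -> 7 -> -42 -> 378 -> 1512 -> 1506

-3246; -8430; 1506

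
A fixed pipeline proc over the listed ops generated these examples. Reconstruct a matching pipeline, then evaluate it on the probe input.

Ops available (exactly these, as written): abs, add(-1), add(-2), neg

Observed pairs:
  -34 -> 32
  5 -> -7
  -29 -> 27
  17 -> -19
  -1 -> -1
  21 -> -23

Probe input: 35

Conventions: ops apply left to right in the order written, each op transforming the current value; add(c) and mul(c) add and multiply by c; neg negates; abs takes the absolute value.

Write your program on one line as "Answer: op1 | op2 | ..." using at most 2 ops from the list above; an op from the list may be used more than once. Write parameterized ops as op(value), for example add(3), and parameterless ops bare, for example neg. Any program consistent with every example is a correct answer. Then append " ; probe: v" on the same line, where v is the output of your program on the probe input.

neg | add(-2) ; probe: -37

Check, running the answer program on each example:
  -34 -> 34 -> 32
  5 -> -5 -> -7
  -29 -> 29 -> 27
  17 -> -17 -> -19
  -1 -> 1 -> -1
  21 -> -21 -> -23
  probe: 35 -> -35 -> -37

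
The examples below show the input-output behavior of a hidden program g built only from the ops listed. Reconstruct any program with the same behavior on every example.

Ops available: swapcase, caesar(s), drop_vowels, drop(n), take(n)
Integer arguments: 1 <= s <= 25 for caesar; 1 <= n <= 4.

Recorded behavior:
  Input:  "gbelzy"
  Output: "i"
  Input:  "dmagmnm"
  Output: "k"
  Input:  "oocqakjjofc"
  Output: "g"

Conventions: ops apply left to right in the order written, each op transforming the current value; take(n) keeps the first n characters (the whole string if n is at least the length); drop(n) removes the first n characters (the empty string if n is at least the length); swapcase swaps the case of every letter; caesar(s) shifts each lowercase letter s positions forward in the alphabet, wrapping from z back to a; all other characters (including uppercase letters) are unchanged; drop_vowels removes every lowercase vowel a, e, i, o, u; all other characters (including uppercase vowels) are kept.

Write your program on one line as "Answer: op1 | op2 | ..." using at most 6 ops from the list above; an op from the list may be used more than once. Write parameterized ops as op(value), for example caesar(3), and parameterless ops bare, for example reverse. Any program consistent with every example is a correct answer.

caesar(1) | drop_vowels | caesar(3) | drop(2) | take(1)

Check, running the answer program on each example:
  "gbelzy" -> "hcfmaz" -> "hcfmz" -> "kfipc" -> "ipc" -> "i"
  "dmagmnm" -> "enbhnon" -> "nbhnn" -> "qekqq" -> "kqq" -> "k"
  "oocqakjjofc" -> "ppdrblkkpgd" -> "ppdrblkkpgd" -> "ssgueonnsjg" -> "gueonnsjg" -> "g"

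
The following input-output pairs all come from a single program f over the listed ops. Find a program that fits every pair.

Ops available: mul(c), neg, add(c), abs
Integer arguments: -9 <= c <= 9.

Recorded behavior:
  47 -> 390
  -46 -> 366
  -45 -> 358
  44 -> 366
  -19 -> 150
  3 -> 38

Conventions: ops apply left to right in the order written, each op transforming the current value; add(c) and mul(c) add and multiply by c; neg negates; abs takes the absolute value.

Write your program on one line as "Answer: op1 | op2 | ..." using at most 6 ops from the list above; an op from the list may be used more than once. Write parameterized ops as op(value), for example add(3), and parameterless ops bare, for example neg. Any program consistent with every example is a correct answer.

mul(-8) | add(-8) | neg | abs | add(6)

Check, running the answer program on each example:
  47 -> -376 -> -384 -> 384 -> 384 -> 390
  -46 -> 368 -> 360 -> -360 -> 360 -> 366
  -45 -> 360 -> 352 -> -352 -> 352 -> 358
  44 -> -352 -> -360 -> 360 -> 360 -> 366
  -19 -> 152 -> 144 -> -144 -> 144 -> 150
  3 -> -24 -> -32 -> 32 -> 32 -> 38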